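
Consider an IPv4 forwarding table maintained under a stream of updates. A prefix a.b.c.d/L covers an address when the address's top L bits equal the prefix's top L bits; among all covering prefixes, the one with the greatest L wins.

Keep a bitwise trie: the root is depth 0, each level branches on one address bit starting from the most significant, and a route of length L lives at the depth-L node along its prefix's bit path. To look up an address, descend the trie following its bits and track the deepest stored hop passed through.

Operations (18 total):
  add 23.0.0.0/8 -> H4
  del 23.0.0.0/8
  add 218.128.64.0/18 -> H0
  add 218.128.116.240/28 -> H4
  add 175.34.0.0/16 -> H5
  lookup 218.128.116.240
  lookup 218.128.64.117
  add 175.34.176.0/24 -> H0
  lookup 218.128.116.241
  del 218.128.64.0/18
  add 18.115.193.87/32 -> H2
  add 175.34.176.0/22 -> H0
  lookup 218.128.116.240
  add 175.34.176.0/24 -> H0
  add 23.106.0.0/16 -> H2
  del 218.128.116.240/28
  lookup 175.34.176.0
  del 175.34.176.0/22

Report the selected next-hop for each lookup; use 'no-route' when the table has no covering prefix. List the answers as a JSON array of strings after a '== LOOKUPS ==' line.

Apply in order:
  add 23.0.0.0/8 -> H4 at depth 8
  - 23.0.0.0/8 clear@8
  add 218.128.64.0/18 -> H0 at depth 18
  add 218.128.116.240/28 -> H4 at depth 28
  add 175.34.0.0/16 -> H5 at depth 16
  Q 218.128.116.240: descend 1101101010000000011101001111 ; hops seen [H0,H4] ; pick H4
  Q 218.128.64.117: descend 110110101000000001 ; hops seen [H0] ; pick H0
  add 175.34.176.0/24 -> H0 at depth 24
  Q 218.128.116.241: descend 1101101010000000011101001111 ; hops seen [H0,H4] ; pick H4
  - 218.128.64.0/18 clear@18
  add 18.115.193.87/32 -> H2 at depth 32
  add 175.34.176.0/22 -> H0 at depth 22
  Q 218.128.116.240: descend 1101101010000000011101001111 ; hops seen [H4] ; pick H4
  add 175.34.176.0/24 -> H0 at depth 24
  add 23.106.0.0/16 -> H2 at depth 16
  - 218.128.116.240/28 clear@28
  Q 175.34.176.0: descend 101011110010001010110000 ; hops seen [H5,H0,H0] ; pick H0
  - 175.34.176.0/22 clear@22

== LOOKUPS ==
["H4","H0","H4","H4","H0"]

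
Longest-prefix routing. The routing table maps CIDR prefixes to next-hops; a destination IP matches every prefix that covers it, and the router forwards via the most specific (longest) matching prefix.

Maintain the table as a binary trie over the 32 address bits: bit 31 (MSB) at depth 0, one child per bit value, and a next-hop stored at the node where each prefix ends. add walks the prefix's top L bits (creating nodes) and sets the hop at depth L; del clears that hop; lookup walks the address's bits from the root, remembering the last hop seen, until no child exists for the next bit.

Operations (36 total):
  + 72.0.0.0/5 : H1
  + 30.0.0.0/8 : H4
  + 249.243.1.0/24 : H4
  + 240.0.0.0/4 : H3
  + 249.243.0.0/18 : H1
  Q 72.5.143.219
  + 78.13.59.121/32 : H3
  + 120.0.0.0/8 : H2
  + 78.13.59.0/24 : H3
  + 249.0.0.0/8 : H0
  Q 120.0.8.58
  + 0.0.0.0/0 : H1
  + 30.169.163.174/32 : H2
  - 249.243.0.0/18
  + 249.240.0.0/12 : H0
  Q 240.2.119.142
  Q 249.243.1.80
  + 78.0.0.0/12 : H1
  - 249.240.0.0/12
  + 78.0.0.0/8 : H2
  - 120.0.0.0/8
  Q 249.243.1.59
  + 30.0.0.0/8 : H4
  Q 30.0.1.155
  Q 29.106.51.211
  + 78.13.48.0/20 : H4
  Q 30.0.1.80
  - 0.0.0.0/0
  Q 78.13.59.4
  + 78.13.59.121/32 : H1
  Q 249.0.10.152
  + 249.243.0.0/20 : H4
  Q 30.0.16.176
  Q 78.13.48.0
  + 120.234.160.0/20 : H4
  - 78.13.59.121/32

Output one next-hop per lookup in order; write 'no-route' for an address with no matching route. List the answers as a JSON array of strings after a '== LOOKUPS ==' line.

Apply in order:
  add 72.0.0.0/5 -> H1 at depth 5
  add 30.0.0.0/8 -> H4 at depth 8
  add 249.243.1.0/24 -> H4 at depth 24
  add 240.0.0.0/4 -> H3 at depth 4
  add 249.243.0.0/18 -> H1 at depth 18
  Q 72.5.143.219: descend 01001 ; hops seen [H1] ; pick H1
  add 78.13.59.121/32 -> H3 at depth 32
  add 120.0.0.0/8 -> H2 at depth 8
  add 78.13.59.0/24 -> H3 at depth 24
  add 249.0.0.0/8 -> H0 at depth 8
  Q 120.0.8.58: descend 01111000 ; hops seen [H2] ; pick H2
  add 0.0.0.0/0 -> H1 at depth 0
  add 30.169.163.174/32 -> H2 at depth 32
  - 249.243.0.0/18 clear@18
  add 249.240.0.0/12 -> H0 at depth 12
  Q 240.2.119.142: descend 1111 ; hops seen [H1,H3] ; pick H3
  Q 249.243.1.80: descend 111110011111001100000001 ; hops seen [H1,H3,H0,H0,H4] ; pick H4
  add 78.0.0.0/12 -> H1 at depth 12
  - 249.240.0.0/12 clear@12
  add 78.0.0.0/8 -> H2 at depth 8
  - 120.0.0.0/8 clear@8
  Q 249.243.1.59: descend 111110011111001100000001 ; hops seen [H1,H3,H0,H4] ; pick H4
  add 30.0.0.0/8 -> H4 at depth 8
  Q 30.0.1.155: descend 00011110 ; hops seen [H1,H4] ; pick H4
  Q 29.106.51.211: descend 000111 ; hops seen [H1] ; pick H1
  add 78.13.48.0/20 -> H4 at depth 20
  Q 30.0.1.80: descend 00011110 ; hops seen [H1,H4] ; pick H4
  - 0.0.0.0/0 clear@0
  Q 78.13.59.4: descend 0100111000001101001110110 ; hops seen [H1,H2,H1,H4,H3] ; pick H3
  add 78.13.59.121/32 -> H1 at depth 32
  Q 249.0.10.152: descend 11111001 ; hops seen [H3,H0] ; pick H0
  add 249.243.0.0/20 -> H4 at depth 20
  Q 30.0.16.176: descend 00011110 ; hops seen [H4] ; pick H4
  Q 78.13.48.0: descend 01001110000011010011 ; hops seen [H1,H2,H1,H4] ; pick H4
  add 120.234.160.0/20 -> H4 at depth 20
  - 78.13.59.121/32 clear@32

== LOOKUPS ==
["H1","H2","H3","H4","H4","H4","H1","H4","H3","H0","H4","H4"]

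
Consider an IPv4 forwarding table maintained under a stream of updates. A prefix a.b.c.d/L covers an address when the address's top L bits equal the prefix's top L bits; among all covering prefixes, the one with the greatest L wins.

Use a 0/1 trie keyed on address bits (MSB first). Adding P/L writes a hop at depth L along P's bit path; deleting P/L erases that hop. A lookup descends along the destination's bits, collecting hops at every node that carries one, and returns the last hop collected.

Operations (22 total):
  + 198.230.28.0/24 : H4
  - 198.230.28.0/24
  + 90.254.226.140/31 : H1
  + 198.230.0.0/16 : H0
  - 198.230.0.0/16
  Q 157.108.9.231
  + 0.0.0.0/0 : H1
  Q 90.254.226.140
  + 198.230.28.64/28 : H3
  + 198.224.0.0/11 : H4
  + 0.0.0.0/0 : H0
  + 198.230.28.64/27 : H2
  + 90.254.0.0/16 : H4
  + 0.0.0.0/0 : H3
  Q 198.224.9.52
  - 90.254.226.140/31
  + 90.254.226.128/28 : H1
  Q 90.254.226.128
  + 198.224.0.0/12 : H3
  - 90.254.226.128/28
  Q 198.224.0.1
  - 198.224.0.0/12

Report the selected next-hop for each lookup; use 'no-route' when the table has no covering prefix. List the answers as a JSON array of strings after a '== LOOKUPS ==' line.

Trace:
  add 198.230.28.0/24 -> H4 at depth 24
  - 198.230.28.0/24 clear@24
  add 90.254.226.140/31 -> H1 at depth 31
  add 198.230.0.0/16 -> H0 at depth 16
  - 198.230.0.0/16 clear@16
  Q 157.108.9.231: descend 1 ; hops seen [∅] ; pick no-route
  add 0.0.0.0/0 -> H1 at depth 0
  Q 90.254.226.140: descend 0101101011111110111000101000110 ; hops seen [H1,H1] ; pick H1
  add 198.230.28.64/28 -> H3 at depth 28
  add 198.224.0.0/11 -> H4 at depth 11
  add 0.0.0.0/0 -> H0 at depth 0
  add 198.230.28.64/27 -> H2 at depth 27
  add 90.254.0.0/16 -> H4 at depth 16
  add 0.0.0.0/0 -> H3 at depth 0
  Q 198.224.9.52: descend 1100011011100 ; hops seen [H3,H4] ; pick H4
  - 90.254.226.140/31 clear@31
  add 90.254.226.128/28 -> H1 at depth 28
  Q 90.254.226.128: descend 0101101011111110111000101000 ; hops seen [H3,H4,H1] ; pick H1
  add 198.224.0.0/12 -> H3 at depth 12
  - 90.254.226.128/28 clear@28
  Q 198.224.0.1: descend 1100011011100 ; hops seen [H3,H4,H3] ; pick H3
  - 198.224.0.0/12 clear@12

== LOOKUPS ==
["no-route","H1","H4","H1","H3"]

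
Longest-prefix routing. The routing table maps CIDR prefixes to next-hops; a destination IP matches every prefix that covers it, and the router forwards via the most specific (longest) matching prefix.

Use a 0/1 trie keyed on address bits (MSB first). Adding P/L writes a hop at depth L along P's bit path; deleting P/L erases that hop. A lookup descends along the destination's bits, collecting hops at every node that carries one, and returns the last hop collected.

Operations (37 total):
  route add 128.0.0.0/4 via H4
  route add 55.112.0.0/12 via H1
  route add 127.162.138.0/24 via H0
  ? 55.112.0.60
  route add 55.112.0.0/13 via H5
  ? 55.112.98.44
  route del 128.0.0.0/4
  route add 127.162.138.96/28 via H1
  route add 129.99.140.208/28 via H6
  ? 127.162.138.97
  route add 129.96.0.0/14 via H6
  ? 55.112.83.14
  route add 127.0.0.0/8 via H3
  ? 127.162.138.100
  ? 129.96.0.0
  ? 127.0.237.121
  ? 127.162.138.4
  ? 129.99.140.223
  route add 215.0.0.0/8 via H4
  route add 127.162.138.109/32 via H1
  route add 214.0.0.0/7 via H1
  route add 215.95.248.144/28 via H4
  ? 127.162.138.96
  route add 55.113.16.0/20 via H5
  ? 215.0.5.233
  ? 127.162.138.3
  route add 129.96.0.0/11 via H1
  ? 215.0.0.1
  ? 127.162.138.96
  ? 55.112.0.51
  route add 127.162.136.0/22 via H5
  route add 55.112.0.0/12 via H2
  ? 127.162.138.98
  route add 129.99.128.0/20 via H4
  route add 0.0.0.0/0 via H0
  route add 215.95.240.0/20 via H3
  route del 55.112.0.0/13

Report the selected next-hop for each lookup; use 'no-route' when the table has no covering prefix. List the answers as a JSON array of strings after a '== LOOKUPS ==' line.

Apply in order:
  + 128.0.0.0/4 (H4) depth=4
  + 55.112.0.0/12 (H1) depth=12
  + 127.162.138.0/24 (H0) depth=24
  lookup 55.112.0.60: bits 001101110111 walk d0:-→d1:-→d2:-→d3:-→d4:-→d5:-→d6:-→d7:-→d8:-→d9:-→d10:-→d11:-→d12:H1 -> H1
  + 55.112.0.0/13 (H5) depth=13
  lookup 55.112.98.44: bits 0011011101110 walk d0:-→d1:-→d2:-→d3:-→d4:-→d5:-→d6:-→d7:-→d8:-→d9:-→d10:-→d11:-→d12:H1→d13:H5 -> H5
  - 128.0.0.0/4 clear@4
  + 127.162.138.96/28 (H1) depth=28
  + 129.99.140.208/28 (H6) depth=28
  lookup 127.162.138.97: bits 0111111110100010100010100110 walk d0:-→d1:-→d2:-→d3:-→d4:-→d5:-→d6:-→d7:-→d8:-→d9:-→d10:-→d11:-→d12:-→d13:-→d14:-→d15:-→d16:-→d17:-→d18:-→d19:-→d20:-→d21:-→d22:-→d23:-→d24:H0→d25:-→d26:-→d27:-→d28:H1 -> H1
  + 129.96.0.0/14 (H6) depth=14
  lookup 55.112.83.14: bits 0011011101110 walk d0:-→d1:-→d2:-→d3:-→d4:-→d5:-→d6:-→d7:-→d8:-→d9:-→d10:-→d11:-→d12:H1→d13:H5 -> H5
  + 127.0.0.0/8 (H3) depth=8
  lookup 127.162.138.100: bits 0111111110100010100010100110 walk d0:-→d1:-→d2:-→d3:-→d4:-→d5:-→d6:-→d7:-→d8:H3→d9:-→d10:-→d11:-→d12:-→d13:-→d14:-→d15:-→d16:-→d17:-→d18:-→d19:-→d20:-→d21:-→d22:-→d23:-→d24:H0→d25:-→d26:-→d27:-→d28:H1 -> H1
  lookup 129.96.0.0: bits 10000001011000 walk d0:-→d1:-→d2:-→d3:-→d4:-→d5:-→d6:-→d7:-→d8:-→d9:-→d10:-→d11:-→d12:-→d13:-→d14:H6 -> H6
  lookup 127.0.237.121: bits 01111111 walk d0:-→d1:-→d2:-→d3:-→d4:-→d5:-→d6:-→d7:-→d8:H3 -> H3
  lookup 127.162.138.4: bits 0111111110100010100010100 walk d0:-→d1:-→d2:-→d3:-→d4:-→d5:-→d6:-→d7:-→d8:H3→d9:-→d10:-→d11:-→d12:-→d13:-→d14:-→d15:-→d16:-→d17:-→d18:-→d19:-→d20:-→d21:-→d22:-→d23:-→d24:H0→d25:- -> H0
  lookup 129.99.140.223: bits 1000000101100011100011001101 walk d0:-→d1:-→d2:-→d3:-→d4:-→d5:-→d6:-→d7:-→d8:-→d9:-→d10:-→d11:-→d12:-→d13:-→d14:H6→d15:-→d16:-→d17:-→d18:-→d19:-→d20:-→d21:-→d22:-→d23:-→d24:-→d25:-→d26:-→d27:-→d28:H6 -> H6
  + 215.0.0.0/8 (H4) depth=8
  + 127.162.138.109/32 (H1) depth=32
  + 214.0.0.0/7 (H1) depth=7
  + 215.95.248.144/28 (H4) depth=28
  lookup 127.162.138.96: bits 0111111110100010100010100110 walk d0:-→d1:-→d2:-→d3:-→d4:-→d5:-→d6:-→d7:-→d8:H3→d9:-→d10:-→d11:-→d12:-→d13:-→d14:-→d15:-→d16:-→d17:-→d18:-→d19:-→d20:-→d21:-→d22:-→d23:-→d24:H0→d25:-→d26:-→d27:-→d28:H1 -> H1
  + 55.113.16.0/20 (H5) depth=20
  lookup 215.0.5.233: bits 110101110 walk d0:-→d1:-→d2:-→d3:-→d4:-→d5:-→d6:-→d7:H1→d8:H4→d9:- -> H4
  lookup 127.162.138.3: bits 0111111110100010100010100 walk d0:-→d1:-→d2:-→d3:-→d4:-→d5:-→d6:-→d7:-→d8:H3→d9:-→d10:-→d11:-→d12:-→d13:-→d14:-→d15:-→d16:-→d17:-→d18:-→d19:-→d20:-→d21:-→d22:-→d23:-→d24:H0→d25:- -> H0
  + 129.96.0.0/11 (H1) depth=11
  lookup 215.0.0.1: bits 110101110 walk d0:-→d1:-→d2:-→d3:-→d4:-→d5:-→d6:-→d7:H1→d8:H4→d9:- -> H4
  lookup 127.162.138.96: bits 0111111110100010100010100110 walk d0:-→d1:-→d2:-→d3:-→d4:-→d5:-→d6:-→d7:-→d8:H3→d9:-→d10:-→d11:-→d12:-→d13:-→d14:-→d15:-→d16:-→d17:-→d18:-→d19:-→d20:-→d21:-→d22:-→d23:-→d24:H0→d25:-→d26:-→d27:-→d28:H1 -> H1
  lookup 55.112.0.51: bits 001101110111000 walk d0:-→d1:-→d2:-→d3:-→d4:-→d5:-→d6:-→d7:-→d8:-→d9:-→d10:-→d11:-→d12:H1→d13:H5→d14:-→d15:- -> H5
  + 127.162.136.0/22 (H5) depth=22
  + 55.112.0.0/12 (H2) depth=12
  lookup 127.162.138.98: bits 0111111110100010100010100110 walk d0:-→d1:-→d2:-→d3:-→d4:-→d5:-→d6:-→d7:-→d8:H3→d9:-→d10:-→d11:-→d12:-→d13:-→d14:-→d15:-→d16:-→d17:-→d18:-→d19:-→d20:-→d21:-→d22:H5→d23:-→d24:H0→d25:-→d26:-→d27:-→d28:H1 -> H1
  + 129.99.128.0/20 (H4) depth=20
  + 0.0.0.0/0 (H0) depth=0
  + 215.95.240.0/20 (H3) depth=20
  - 55.112.0.0/13 clear@13

== LOOKUPS ==
["H1","H5","H1","H5","H1","H6","H3","H0","H6","H1","H4","H0","H4","H1","H5","H1"]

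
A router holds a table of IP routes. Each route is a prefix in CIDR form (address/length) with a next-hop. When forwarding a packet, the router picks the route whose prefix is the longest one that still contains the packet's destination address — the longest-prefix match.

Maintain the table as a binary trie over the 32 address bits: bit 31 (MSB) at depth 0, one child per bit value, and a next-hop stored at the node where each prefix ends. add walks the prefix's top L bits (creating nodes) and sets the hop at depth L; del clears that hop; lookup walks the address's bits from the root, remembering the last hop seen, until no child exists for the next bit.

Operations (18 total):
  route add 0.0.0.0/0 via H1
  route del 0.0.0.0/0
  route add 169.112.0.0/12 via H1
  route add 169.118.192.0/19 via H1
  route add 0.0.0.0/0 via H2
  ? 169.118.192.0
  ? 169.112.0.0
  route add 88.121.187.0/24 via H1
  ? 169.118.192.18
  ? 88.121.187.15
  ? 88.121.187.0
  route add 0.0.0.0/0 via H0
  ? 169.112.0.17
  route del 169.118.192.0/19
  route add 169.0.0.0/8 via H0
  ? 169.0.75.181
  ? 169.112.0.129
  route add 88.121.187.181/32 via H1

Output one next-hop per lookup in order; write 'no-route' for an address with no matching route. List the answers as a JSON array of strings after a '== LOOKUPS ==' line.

Process each operation:
  add 0.0.0.0/0 -> H1 at depth 0
  del 0.0.0.0/0 (clear depth 0)
  add 169.112.0.0/12 -> H1 at depth 12
  add 169.118.192.0/19 -> H1 at depth 19
  add 0.0.0.0/0 -> H2 at depth 0
  lookup 169.118.192.0: bits 1010100101110110110 walk d0:H2→d1:-→d2:-→d3:-→d4:-→d5:-→d6:-→d7:-→d8:-→d9:-→d10:-→d11:-→d12:H1→d13:-→d14:-→d15:-→d16:-→d17:-→d18:-→d19:H1 -> H1
  lookup 169.112.0.0: bits 1010100101110 walk d0:H2→d1:-→d2:-→d3:-→d4:-→d5:-→d6:-→d7:-→d8:-→d9:-→d10:-→d11:-→d12:H1→d13:- -> H1
  add 88.121.187.0/24 -> H1 at depth 24
  lookup 169.118.192.18: bits 1010100101110110110 walk d0:H2→d1:-→d2:-→d3:-→d4:-→d5:-→d6:-→d7:-→d8:-→d9:-→d10:-→d11:-→d12:H1→d13:-→d14:-→d15:-→d16:-→d17:-→d18:-→d19:H1 -> H1
  lookup 88.121.187.15: bits 010110000111100110111011 walk d0:H2→d1:-→d2:-→d3:-→d4:-→d5:-→d6:-→d7:-→d8:-→d9:-→d10:-→d11:-→d12:-→d13:-→d14:-→d15:-→d16:-→d17:-→d18:-→d19:-→d20:-→d21:-→d22:-→d23:-→d24:H1 -> H1
  lookup 88.121.187.0: bits 010110000111100110111011 walk d0:H2→d1:-→d2:-→d3:-→d4:-→d5:-→d6:-→d7:-→d8:-→d9:-→d10:-→d11:-→d12:-→d13:-→d14:-→d15:-→d16:-→d17:-→d18:-→d19:-→d20:-→d21:-→d22:-→d23:-→d24:H1 -> H1
  add 0.0.0.0/0 -> H0 at depth 0
  lookup 169.112.0.17: bits 1010100101110 walk d0:H0→d1:-→d2:-→d3:-→d4:-→d5:-→d6:-→d7:-→d8:-→d9:-→d10:-→d11:-→d12:H1→d13:- -> H1
  del 169.118.192.0/19 (clear depth 19)
  add 169.0.0.0/8 -> H0 at depth 8
  lookup 169.0.75.181: bits 101010010 walk d0:H0→d1:-→d2:-→d3:-→d4:-→d5:-→d6:-→d7:-→d8:H0→d9:- -> H0
  lookup 169.112.0.129: bits 1010100101110 walk d0:H0→d1:-→d2:-→d3:-→d4:-→d5:-→d6:-→d7:-→d8:H0→d9:-→d10:-→d11:-→d12:H1→d13:- -> H1
  add 88.121.187.181/32 -> H1 at depth 32

== LOOKUPS ==
["H1","H1","H1","H1","H1","H1","H0","H1"]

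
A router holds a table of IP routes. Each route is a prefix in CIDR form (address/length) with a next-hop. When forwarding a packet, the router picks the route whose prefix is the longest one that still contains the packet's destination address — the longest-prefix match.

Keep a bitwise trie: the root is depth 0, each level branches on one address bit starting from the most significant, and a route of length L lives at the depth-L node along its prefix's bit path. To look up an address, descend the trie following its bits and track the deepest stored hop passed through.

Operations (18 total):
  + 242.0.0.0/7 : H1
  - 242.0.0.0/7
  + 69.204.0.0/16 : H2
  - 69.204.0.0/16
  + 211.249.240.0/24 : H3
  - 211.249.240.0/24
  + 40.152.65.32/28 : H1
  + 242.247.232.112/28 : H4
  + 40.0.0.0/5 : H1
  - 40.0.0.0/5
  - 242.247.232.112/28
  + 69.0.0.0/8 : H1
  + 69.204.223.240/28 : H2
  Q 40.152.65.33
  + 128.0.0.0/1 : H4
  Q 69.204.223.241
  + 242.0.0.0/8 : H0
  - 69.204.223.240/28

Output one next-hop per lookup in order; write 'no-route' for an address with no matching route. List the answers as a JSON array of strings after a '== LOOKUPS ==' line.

Trace:
  add 242.0.0.0/7 -> H1 at depth 7
  - 242.0.0.0/7 clear@7
  add 69.204.0.0/16 -> H2 at depth 16
  - 69.204.0.0/16 clear@16
  add 211.249.240.0/24 -> H3 at depth 24
  - 211.249.240.0/24 clear@24
  add 40.152.65.32/28 -> H1 at depth 28
  add 242.247.232.112/28 -> H4 at depth 28
  add 40.0.0.0/5 -> H1 at depth 5
  - 40.0.0.0/5 clear@5
  - 242.247.232.112/28 clear@28
  add 69.0.0.0/8 -> H1 at depth 8
  add 69.204.223.240/28 -> H2 at depth 28
  Q 40.152.65.33: descend 0010100010011000010000010010 ; hops seen [H1] ; pick H1
  add 128.0.0.0/1 -> H4 at depth 1
  Q 69.204.223.241: descend 0100010111001100110111111111 ; hops seen [H1,H2] ; pick H2
  add 242.0.0.0/8 -> H0 at depth 8
  - 69.204.223.240/28 clear@28

== LOOKUPS ==
["H1","H2"]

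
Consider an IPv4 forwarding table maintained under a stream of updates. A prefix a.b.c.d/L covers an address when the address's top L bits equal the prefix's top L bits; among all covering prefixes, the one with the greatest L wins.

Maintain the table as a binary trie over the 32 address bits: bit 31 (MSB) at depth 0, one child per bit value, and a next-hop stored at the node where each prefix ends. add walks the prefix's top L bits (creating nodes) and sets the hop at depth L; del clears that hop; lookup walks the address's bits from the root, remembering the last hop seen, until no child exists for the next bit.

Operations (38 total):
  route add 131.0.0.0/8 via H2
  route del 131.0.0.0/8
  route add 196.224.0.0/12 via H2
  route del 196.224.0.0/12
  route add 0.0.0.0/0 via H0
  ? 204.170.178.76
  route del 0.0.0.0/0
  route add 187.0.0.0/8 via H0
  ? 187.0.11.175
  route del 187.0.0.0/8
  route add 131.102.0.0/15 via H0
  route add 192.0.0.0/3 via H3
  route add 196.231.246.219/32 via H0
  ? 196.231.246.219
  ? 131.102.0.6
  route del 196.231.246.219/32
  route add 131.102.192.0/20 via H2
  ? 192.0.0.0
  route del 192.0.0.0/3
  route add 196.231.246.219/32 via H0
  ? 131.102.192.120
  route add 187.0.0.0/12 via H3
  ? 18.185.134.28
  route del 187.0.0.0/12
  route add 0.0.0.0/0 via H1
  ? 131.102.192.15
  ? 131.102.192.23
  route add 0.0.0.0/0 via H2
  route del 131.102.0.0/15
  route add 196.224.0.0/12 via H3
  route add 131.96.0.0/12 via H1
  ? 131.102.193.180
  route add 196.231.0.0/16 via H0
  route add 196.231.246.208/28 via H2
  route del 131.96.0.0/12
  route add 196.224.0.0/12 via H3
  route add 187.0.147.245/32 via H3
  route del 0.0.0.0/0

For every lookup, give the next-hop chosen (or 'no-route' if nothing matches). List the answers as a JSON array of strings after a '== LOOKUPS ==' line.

Trace:
  + 131.0.0.0/8 (H2) depth=8
  del 131.0.0.0/8 (clear depth 8)
  + 196.224.0.0/12 (H2) depth=12
  del 196.224.0.0/12 (clear depth 12)
  + 0.0.0.0/0 (H0) depth=0
  ? 204.170.178.76  path d0:H0→d1:-→d2:-→d3:-→d4:-  best=H0
  del 0.0.0.0/0 (clear depth 0)
  + 187.0.0.0/8 (H0) depth=8
  ? 187.0.11.175  path d0:-→d1:-→d2:-→d3:-→d4:-→d5:-→d6:-→d7:-→d8:H0  best=H0
  del 187.0.0.0/8 (clear depth 8)
  + 131.102.0.0/15 (H0) depth=15
  + 192.0.0.0/3 (H3) depth=3
  + 196.231.246.219/32 (H0) depth=32
  ? 196.231.246.219  path d0:-→d1:-→d2:-→d3:H3→d4:-→d5:-→d6:-→d7:-→d8:-→d9:-→d10:-→d11:-→d12:-→d13:-→d14:-→d15:-→d16:-→d17:-→d18:-→d19:-→d20:-→d21:-→d22:-→d23:-→d24:-→d25:-→d26:-→d27:-→d28:-→d29:-→d30:-→d31:-→d32:H0  best=H0
  ? 131.102.0.6  path d0:-→d1:-→d2:-→d3:-→d4:-→d5:-→d6:-→d7:-→d8:-→d9:-→d10:-→d11:-→d12:-→d13:-→d14:-→d15:H0  best=H0
  del 196.231.246.219/32 (clear depth 32)
  + 131.102.192.0/20 (H2) depth=20
  ? 192.0.0.0  path d0:-→d1:-→d2:-→d3:H3→d4:-→d5:-  best=H3
  del 192.0.0.0/3 (clear depth 3)
  + 196.231.246.219/32 (H0) depth=32
  ? 131.102.192.120  path d0:-→d1:-→d2:-→d3:-→d4:-→d5:-→d6:-→d7:-→d8:-→d9:-→d10:-→d11:-→d12:-→d13:-→d14:-→d15:H0→d16:-→d17:-→d18:-→d19:-→d20:H2  best=H2
  + 187.0.0.0/12 (H3) depth=12
  ? 18.185.134.28  path d0:-  best=no-route
  del 187.0.0.0/12 (clear depth 12)
  + 0.0.0.0/0 (H1) depth=0
  ? 131.102.192.15  path d0:H1→d1:-→d2:-→d3:-→d4:-→d5:-→d6:-→d7:-→d8:-→d9:-→d10:-→d11:-→d12:-→d13:-→d14:-→d15:H0→d16:-→d17:-→d18:-→d19:-→d20:H2  best=H2
  ? 131.102.192.23  path d0:H1→d1:-→d2:-→d3:-→d4:-→d5:-→d6:-→d7:-→d8:-→d9:-→d10:-→d11:-→d12:-→d13:-→d14:-→d15:H0→d16:-→d17:-→d18:-→d19:-→d20:H2  best=H2
  + 0.0.0.0/0 (H2) depth=0
  del 131.102.0.0/15 (clear depth 15)
  + 196.224.0.0/12 (H3) depth=12
  + 131.96.0.0/12 (H1) depth=12
  ? 131.102.193.180  path d0:H2→d1:-→d2:-→d3:-→d4:-→d5:-→d6:-→d7:-→d8:-→d9:-→d10:-→d11:-→d12:H1→d13:-→d14:-→d15:-→d16:-→d17:-→d18:-→d19:-→d20:H2  best=H2
  + 196.231.0.0/16 (H0) depth=16
  + 196.231.246.208/28 (H2) depth=28
  del 131.96.0.0/12 (clear depth 12)
  + 196.224.0.0/12 (H3) depth=12
  + 187.0.147.245/32 (H3) depth=32
  del 0.0.0.0/0 (clear depth 0)

== LOOKUPS ==
["H0","H0","H0","H0","H3","H2","no-route","H2","H2","H2"]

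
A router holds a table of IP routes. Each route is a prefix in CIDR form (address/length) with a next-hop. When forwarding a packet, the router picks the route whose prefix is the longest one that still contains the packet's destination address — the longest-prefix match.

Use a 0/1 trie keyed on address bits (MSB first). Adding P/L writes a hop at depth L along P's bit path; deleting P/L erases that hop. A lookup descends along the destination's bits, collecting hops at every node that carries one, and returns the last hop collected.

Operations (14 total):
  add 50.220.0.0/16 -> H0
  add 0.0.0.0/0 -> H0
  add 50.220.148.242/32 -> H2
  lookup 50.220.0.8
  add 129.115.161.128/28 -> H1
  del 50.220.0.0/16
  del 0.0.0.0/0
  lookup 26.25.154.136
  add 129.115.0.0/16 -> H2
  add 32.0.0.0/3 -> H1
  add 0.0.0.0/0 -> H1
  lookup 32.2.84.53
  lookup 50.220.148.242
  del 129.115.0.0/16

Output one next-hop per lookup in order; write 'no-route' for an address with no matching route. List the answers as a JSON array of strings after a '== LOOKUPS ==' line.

Apply in order:
  + 50.220.0.0/16 (H0) depth=16
  + 0.0.0.0/0 (H0) depth=0
  + 50.220.148.242/32 (H2) depth=32
  lookup 50.220.0.8: bits 0011001011011100 walk d0:H0→d1:-→d2:-→d3:-→d4:-→d5:-→d6:-→d7:-→d8:-→d9:-→d10:-→d11:-→d12:-→d13:-→d14:-→d15:-→d16:H0 -> H0
  + 129.115.161.128/28 (H1) depth=28
  del 50.220.0.0/16 (clear depth 16)
  del 0.0.0.0/0 (clear depth 0)
  lookup 26.25.154.136: bits 00 walk d0:-→d1:-→d2:- -> no-route
  + 129.115.0.0/16 (H2) depth=16
  + 32.0.0.0/3 (H1) depth=3
  + 0.0.0.0/0 (H1) depth=0
  lookup 32.2.84.53: bits 001 walk d0:H1→d1:-→d2:-→d3:H1 -> H1
  lookup 50.220.148.242: bits 00110010110111001001010011110010 walk d0:H1→d1:-→d2:-→d3:H1→d4:-→d5:-→d6:-→d7:-→d8:-→d9:-→d10:-→d11:-→d12:-→d13:-→d14:-→d15:-→d16:-→d17:-→d18:-→d19:-→d20:-→d21:-→d22:-→d23:-→d24:-→d25:-→d26:-→d27:-→d28:-→d29:-→d30:-→d31:-→d32:H2 -> H2
  del 129.115.0.0/16 (clear depth 16)

== LOOKUPS ==
["H0","no-route","H1","H2"]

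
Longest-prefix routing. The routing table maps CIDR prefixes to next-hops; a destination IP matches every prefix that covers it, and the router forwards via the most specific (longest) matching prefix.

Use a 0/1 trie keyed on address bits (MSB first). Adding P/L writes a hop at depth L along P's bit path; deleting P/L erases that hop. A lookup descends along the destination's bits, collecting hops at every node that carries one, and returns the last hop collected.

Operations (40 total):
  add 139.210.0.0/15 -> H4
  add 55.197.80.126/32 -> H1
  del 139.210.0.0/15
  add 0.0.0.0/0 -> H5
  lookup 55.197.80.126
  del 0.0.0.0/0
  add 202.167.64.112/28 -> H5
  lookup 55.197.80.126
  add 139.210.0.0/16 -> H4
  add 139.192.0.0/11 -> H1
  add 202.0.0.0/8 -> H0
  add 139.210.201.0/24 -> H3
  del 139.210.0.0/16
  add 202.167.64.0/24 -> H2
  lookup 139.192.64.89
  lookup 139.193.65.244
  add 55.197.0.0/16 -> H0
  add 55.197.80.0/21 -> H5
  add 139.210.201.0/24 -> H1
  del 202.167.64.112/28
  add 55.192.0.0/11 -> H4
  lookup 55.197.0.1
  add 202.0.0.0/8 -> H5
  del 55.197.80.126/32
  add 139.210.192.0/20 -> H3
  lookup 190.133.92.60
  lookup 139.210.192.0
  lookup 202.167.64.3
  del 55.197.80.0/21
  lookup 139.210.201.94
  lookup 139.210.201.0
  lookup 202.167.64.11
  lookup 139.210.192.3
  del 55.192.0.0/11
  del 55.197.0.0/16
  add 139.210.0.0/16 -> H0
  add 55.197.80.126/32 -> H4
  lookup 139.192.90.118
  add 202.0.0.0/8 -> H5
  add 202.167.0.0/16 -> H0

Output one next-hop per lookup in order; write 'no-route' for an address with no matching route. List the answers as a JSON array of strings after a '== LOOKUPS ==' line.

Apply in order:
  add 139.210.0.0/15 -> H4 at depth 15
  add 55.197.80.126/32 -> H1 at depth 32
  - 139.210.0.0/15 clear@15
  add 0.0.0.0/0 -> H5 at depth 0
  Q 55.197.80.126: descend 00110111110001010101000001111110 ; hops seen [H5,H1] ; pick H1
  - 0.0.0.0/0 clear@0
  add 202.167.64.112/28 -> H5 at depth 28
  Q 55.197.80.126: descend 00110111110001010101000001111110 ; hops seen [H1] ; pick H1
  add 139.210.0.0/16 -> H4 at depth 16
  add 139.192.0.0/11 -> H1 at depth 11
  add 202.0.0.0/8 -> H0 at depth 8
  add 139.210.201.0/24 -> H3 at depth 24
  - 139.210.0.0/16 clear@16
  add 202.167.64.0/24 -> H2 at depth 24
  Q 139.192.64.89: descend 10001011110 ; hops seen [H1] ; pick H1
  Q 139.193.65.244: descend 10001011110 ; hops seen [H1] ; pick H1
  add 55.197.0.0/16 -> H0 at depth 16
  add 55.197.80.0/21 -> H5 at depth 21
  add 139.210.201.0/24 -> H1 at depth 24
  - 202.167.64.112/28 clear@28
  add 55.192.0.0/11 -> H4 at depth 11
  Q 55.197.0.1: descend 00110111110001010 ; hops seen [H4,H0] ; pick H0
  add 202.0.0.0/8 -> H5 at depth 8
  - 55.197.80.126/32 clear@32
  add 139.210.192.0/20 -> H3 at depth 20
  Q 190.133.92.60: descend 10 ; hops seen [∅] ; pick no-route
  Q 139.210.192.0: descend 10001011110100101100 ; hops seen [H1,H3] ; pick H3
  Q 202.167.64.3: descend 1100101010100111010000000 ; hops seen [H5,H2] ; pick H2
  - 55.197.80.0/21 clear@21
  Q 139.210.201.94: descend 100010111101001011001001 ; hops seen [H1,H3,H1] ; pick H1
  Q 139.210.201.0: descend 100010111101001011001001 ; hops seen [H1,H3,H1] ; pick H1
  Q 202.167.64.11: descend 1100101010100111010000000 ; hops seen [H5,H2] ; pick H2
  Q 139.210.192.3: descend 10001011110100101100 ; hops seen [H1,H3] ; pick H3
  - 55.192.0.0/11 clear@11
  - 55.197.0.0/16 clear@16
  add 139.210.0.0/16 -> H0 at depth 16
  add 55.197.80.126/32 -> H4 at depth 32
  Q 139.192.90.118: descend 10001011110 ; hops seen [H1] ; pick H1
  add 202.0.0.0/8 -> H5 at depth 8
  add 202.167.0.0/16 -> H0 at depth 16

== LOOKUPS ==
["H1","H1","H1","H1","H0","no-route","H3","H2","H1","H1","H2","H3","H1"]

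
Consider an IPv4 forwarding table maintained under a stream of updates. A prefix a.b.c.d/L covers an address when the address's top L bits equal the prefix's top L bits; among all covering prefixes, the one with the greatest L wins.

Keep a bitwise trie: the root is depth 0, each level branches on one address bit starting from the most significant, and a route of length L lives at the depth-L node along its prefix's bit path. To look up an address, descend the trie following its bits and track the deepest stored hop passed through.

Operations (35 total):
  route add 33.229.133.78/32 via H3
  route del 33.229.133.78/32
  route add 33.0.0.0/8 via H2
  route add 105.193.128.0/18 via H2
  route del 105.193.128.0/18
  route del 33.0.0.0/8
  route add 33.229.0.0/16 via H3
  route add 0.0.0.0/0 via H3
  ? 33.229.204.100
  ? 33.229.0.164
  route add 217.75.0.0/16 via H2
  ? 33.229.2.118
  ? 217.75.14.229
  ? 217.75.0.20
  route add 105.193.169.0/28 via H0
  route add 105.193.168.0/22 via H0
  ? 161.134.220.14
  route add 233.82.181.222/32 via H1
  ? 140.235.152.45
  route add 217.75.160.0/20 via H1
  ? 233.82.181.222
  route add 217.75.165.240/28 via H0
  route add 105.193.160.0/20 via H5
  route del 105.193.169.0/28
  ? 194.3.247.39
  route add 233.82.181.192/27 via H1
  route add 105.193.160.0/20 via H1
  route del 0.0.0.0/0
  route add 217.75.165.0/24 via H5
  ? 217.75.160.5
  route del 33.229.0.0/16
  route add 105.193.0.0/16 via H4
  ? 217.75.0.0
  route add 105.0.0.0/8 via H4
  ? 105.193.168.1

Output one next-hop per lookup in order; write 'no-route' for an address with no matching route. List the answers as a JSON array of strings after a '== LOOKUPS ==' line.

Process each operation:
  add 33.229.133.78/32 -> H3 at depth 32
  - 33.229.133.78/32 clear@32
  add 33.0.0.0/8 -> H2 at depth 8
  add 105.193.128.0/18 -> H2 at depth 18
  - 105.193.128.0/18 clear@18
  - 33.0.0.0/8 clear@8
  add 33.229.0.0/16 -> H3 at depth 16
  add 0.0.0.0/0 -> H3 at depth 0
  lookup 33.229.204.100: bits 00100001111001011 walk d0:H3→d1:-→d2:-→d3:-→d4:-→d5:-→d6:-→d7:-→d8:-→d9:-→d10:-→d11:-→d12:-→d13:-→d14:-→d15:-→d16:H3→d17:- -> H3
  lookup 33.229.0.164: bits 0010000111100101 walk d0:H3→d1:-→d2:-→d3:-→d4:-→d5:-→d6:-→d7:-→d8:-→d9:-→d10:-→d11:-→d12:-→d13:-→d14:-→d15:-→d16:H3 -> H3
  add 217.75.0.0/16 -> H2 at depth 16
  lookup 33.229.2.118: bits 0010000111100101 walk d0:H3→d1:-→d2:-→d3:-→d4:-→d5:-→d6:-→d7:-→d8:-→d9:-→d10:-→d11:-→d12:-→d13:-→d14:-→d15:-→d16:H3 -> H3
  lookup 217.75.14.229: bits 1101100101001011 walk d0:H3→d1:-→d2:-→d3:-→d4:-→d5:-→d6:-→d7:-→d8:-→d9:-→d10:-→d11:-→d12:-→d13:-→d14:-→d15:-→d16:H2 -> H2
  lookup 217.75.0.20: bits 1101100101001011 walk d0:H3→d1:-→d2:-→d3:-→d4:-→d5:-→d6:-→d7:-→d8:-→d9:-→d10:-→d11:-→d12:-→d13:-→d14:-→d15:-→d16:H2 -> H2
  add 105.193.169.0/28 -> H0 at depth 28
  add 105.193.168.0/22 -> H0 at depth 22
  lookup 161.134.220.14: bits 1 walk d0:H3→d1:- -> H3
  add 233.82.181.222/32 -> H1 at depth 32
  lookup 140.235.152.45: bits 1 walk d0:H3→d1:- -> H3
  add 217.75.160.0/20 -> H1 at depth 20
  lookup 233.82.181.222: bits 11101001010100101011010111011110 walk d0:H3→d1:-→d2:-→d3:-→d4:-→d5:-→d6:-→d7:-→d8:-→d9:-→d10:-→d11:-→d12:-→d13:-→d14:-→d15:-→d16:-→d17:-→d18:-→d19:-→d20:-→d21:-→d22:-→d23:-→d24:-→d25:-→d26:-→d27:-→d28:-→d29:-→d30:-→d31:-→d32:H1 -> H1
  add 217.75.165.240/28 -> H0 at depth 28
  add 105.193.160.0/20 -> H5 at depth 20
  - 105.193.169.0/28 clear@28
  lookup 194.3.247.39: bits 110 walk d0:H3→d1:-→d2:-→d3:- -> H3
  add 233.82.181.192/27 -> H1 at depth 27
  add 105.193.160.0/20 -> H1 at depth 20
  - 0.0.0.0/0 clear@0
  add 217.75.165.0/24 -> H5 at depth 24
  lookup 217.75.160.5: bits 110110010100101110100 walk d0:-→d1:-→d2:-→d3:-→d4:-→d5:-→d6:-→d7:-→d8:-→d9:-→d10:-→d11:-→d12:-→d13:-→d14:-→d15:-→d16:H2→d17:-→d18:-→d19:-→d20:H1→d21:- -> H1
  - 33.229.0.0/16 clear@16
  add 105.193.0.0/16 -> H4 at depth 16
  lookup 217.75.0.0: bits 1101100101001011 walk d0:-→d1:-→d2:-→d3:-→d4:-→d5:-→d6:-→d7:-→d8:-→d9:-→d10:-→d11:-→d12:-→d13:-→d14:-→d15:-→d16:H2 -> H2
  add 105.0.0.0/8 -> H4 at depth 8
  lookup 105.193.168.1: bits 01101001110000011010100 walk d0:-→d1:-→d2:-→d3:-→d4:-→d5:-→d6:-→d7:-→d8:H4→d9:-→d10:-→d11:-→d12:-→d13:-→d14:-→d15:-→d16:H4→d17:-→d18:-→d19:-→d20:H1→d21:-→d22:H0→d23:- -> H0

== LOOKUPS ==
["H3","H3","H3","H2","H2","H3","H3","H1","H3","H1","H2","H0"]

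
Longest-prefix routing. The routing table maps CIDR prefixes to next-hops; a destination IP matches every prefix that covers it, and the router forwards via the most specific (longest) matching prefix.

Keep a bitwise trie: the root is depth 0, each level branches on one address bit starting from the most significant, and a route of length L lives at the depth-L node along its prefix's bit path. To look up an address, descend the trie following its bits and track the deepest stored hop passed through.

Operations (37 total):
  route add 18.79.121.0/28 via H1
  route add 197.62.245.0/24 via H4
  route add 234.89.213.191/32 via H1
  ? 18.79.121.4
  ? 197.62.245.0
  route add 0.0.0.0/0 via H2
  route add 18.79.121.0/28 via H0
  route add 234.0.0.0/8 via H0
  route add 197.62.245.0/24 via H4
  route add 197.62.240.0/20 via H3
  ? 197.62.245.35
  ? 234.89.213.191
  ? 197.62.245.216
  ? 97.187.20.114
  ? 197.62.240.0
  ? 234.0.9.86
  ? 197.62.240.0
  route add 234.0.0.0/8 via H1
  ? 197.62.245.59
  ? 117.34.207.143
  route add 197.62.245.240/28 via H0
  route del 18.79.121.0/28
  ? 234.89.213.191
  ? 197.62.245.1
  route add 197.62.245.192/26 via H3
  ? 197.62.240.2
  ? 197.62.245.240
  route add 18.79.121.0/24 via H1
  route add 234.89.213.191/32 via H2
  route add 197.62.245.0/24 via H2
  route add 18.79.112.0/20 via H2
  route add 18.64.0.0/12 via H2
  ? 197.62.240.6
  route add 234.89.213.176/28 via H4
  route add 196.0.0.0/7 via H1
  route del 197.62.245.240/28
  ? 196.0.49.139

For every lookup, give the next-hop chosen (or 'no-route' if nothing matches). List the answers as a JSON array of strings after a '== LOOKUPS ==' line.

Apply in order:
  + 18.79.121.0/28 (H1) depth=28
  + 197.62.245.0/24 (H4) depth=24
  + 234.89.213.191/32 (H1) depth=32
  Q 18.79.121.4: descend 0001001001001111011110010000 ; hops seen [H1] ; pick H1
  Q 197.62.245.0: descend 110001010011111011110101 ; hops seen [H4] ; pick H4
  + 0.0.0.0/0 (H2) depth=0
  + 18.79.121.0/28 (H0) depth=28
  + 234.0.0.0/8 (H0) depth=8
  + 197.62.245.0/24 (H4) depth=24
  + 197.62.240.0/20 (H3) depth=20
  Q 197.62.245.35: descend 110001010011111011110101 ; hops seen [H2,H3,H4] ; pick H4
  Q 234.89.213.191: descend 11101010010110011101010110111111 ; hops seen [H2,H0,H1] ; pick H1
  Q 197.62.245.216: descend 110001010011111011110101 ; hops seen [H2,H3,H4] ; pick H4
  Q 97.187.20.114: descend 0 ; hops seen [H2] ; pick H2
  Q 197.62.240.0: descend 110001010011111011110 ; hops seen [H2,H3] ; pick H3
  Q 234.0.9.86: descend 111010100 ; hops seen [H2,H0] ; pick H0
  Q 197.62.240.0: descend 110001010011111011110 ; hops seen [H2,H3] ; pick H3
  + 234.0.0.0/8 (H1) depth=8
  Q 197.62.245.59: descend 110001010011111011110101 ; hops seen [H2,H3,H4] ; pick H4
  Q 117.34.207.143: descend 0 ; hops seen [H2] ; pick H2
  + 197.62.245.240/28 (H0) depth=28
  del 18.79.121.0/28 (clear depth 28)
  Q 234.89.213.191: descend 11101010010110011101010110111111 ; hops seen [H2,H1,H1] ; pick H1
  Q 197.62.245.1: descend 110001010011111011110101 ; hops seen [H2,H3,H4] ; pick H4
  + 197.62.245.192/26 (H3) depth=26
  Q 197.62.240.2: descend 110001010011111011110 ; hops seen [H2,H3] ; pick H3
  Q 197.62.245.240: descend 1100010100111110111101011111 ; hops seen [H2,H3,H4,H3,H0] ; pick H0
  + 18.79.121.0/24 (H1) depth=24
  + 234.89.213.191/32 (H2) depth=32
  + 197.62.245.0/24 (H2) depth=24
  + 18.79.112.0/20 (H2) depth=20
  + 18.64.0.0/12 (H2) depth=12
  Q 197.62.240.6: descend 110001010011111011110 ; hops seen [H2,H3] ; pick H3
  + 234.89.213.176/28 (H4) depth=28
  + 196.0.0.0/7 (H1) depth=7
  del 197.62.245.240/28 (clear depth 28)
  Q 196.0.49.139: descend 1100010 ; hops seen [H2,H1] ; pick H1

== LOOKUPS ==
["H1","H4","H4","H1","H4","H2","H3","H0","H3","H4","H2","H1","H4","H3","H0","H3","H1"]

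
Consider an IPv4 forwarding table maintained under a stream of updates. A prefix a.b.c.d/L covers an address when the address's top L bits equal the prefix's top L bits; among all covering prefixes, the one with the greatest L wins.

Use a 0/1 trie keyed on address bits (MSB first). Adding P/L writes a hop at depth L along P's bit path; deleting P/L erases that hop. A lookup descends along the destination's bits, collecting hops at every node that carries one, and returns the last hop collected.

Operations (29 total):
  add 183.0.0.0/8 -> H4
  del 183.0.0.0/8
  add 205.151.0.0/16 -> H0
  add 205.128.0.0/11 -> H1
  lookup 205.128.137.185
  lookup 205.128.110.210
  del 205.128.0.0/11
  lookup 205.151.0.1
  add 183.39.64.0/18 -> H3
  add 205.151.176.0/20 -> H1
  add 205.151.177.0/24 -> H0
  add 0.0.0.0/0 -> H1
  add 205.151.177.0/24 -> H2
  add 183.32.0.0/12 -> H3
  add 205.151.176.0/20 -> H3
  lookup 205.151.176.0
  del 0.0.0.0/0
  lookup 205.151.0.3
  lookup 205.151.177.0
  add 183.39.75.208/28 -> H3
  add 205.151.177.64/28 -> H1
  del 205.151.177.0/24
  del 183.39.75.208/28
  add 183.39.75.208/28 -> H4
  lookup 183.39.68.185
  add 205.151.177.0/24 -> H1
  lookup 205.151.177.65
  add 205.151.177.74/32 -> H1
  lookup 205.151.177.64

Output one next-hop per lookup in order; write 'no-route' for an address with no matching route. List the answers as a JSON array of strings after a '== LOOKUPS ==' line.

Apply in order:
  + 183.0.0.0/8 (H4) depth=8
  - 183.0.0.0/8 clear@8
  + 205.151.0.0/16 (H0) depth=16
  + 205.128.0.0/11 (H1) depth=11
  lookup 205.128.137.185: bits 11001101100 walk d0:-→d1:-→d2:-→d3:-→d4:-→d5:-→d6:-→d7:-→d8:-→d9:-→d10:-→d11:H1 -> H1
  lookup 205.128.110.210: bits 11001101100 walk d0:-→d1:-→d2:-→d3:-→d4:-→d5:-→d6:-→d7:-→d8:-→d9:-→d10:-→d11:H1 -> H1
  - 205.128.0.0/11 clear@11
  lookup 205.151.0.1: bits 1100110110010111 walk d0:-→d1:-→d2:-→d3:-→d4:-→d5:-→d6:-→d7:-→d8:-→d9:-→d10:-→d11:-→d12:-→d13:-→d14:-→d15:-→d16:H0 -> H0
  + 183.39.64.0/18 (H3) depth=18
  + 205.151.176.0/20 (H1) depth=20
  + 205.151.177.0/24 (H0) depth=24
  + 0.0.0.0/0 (H1) depth=0
  + 205.151.177.0/24 (H2) depth=24
  + 183.32.0.0/12 (H3) depth=12
  + 205.151.176.0/20 (H3) depth=20
  lookup 205.151.176.0: bits 11001101100101111011000 walk d0:H1→d1:-→d2:-→d3:-→d4:-→d5:-→d6:-→d7:-→d8:-→d9:-→d10:-→d11:-→d12:-→d13:-→d14:-→d15:-→d16:H0→d17:-→d18:-→d19:-→d20:H3→d21:-→d22:-→d23:- -> H3
  - 0.0.0.0/0 clear@0
  lookup 205.151.0.3: bits 1100110110010111 walk d0:-→d1:-→d2:-→d3:-→d4:-→d5:-→d6:-→d7:-→d8:-→d9:-→d10:-→d11:-→d12:-→d13:-→d14:-→d15:-→d16:H0 -> H0
  lookup 205.151.177.0: bits 110011011001011110110001 walk d0:-→d1:-→d2:-→d3:-→d4:-→d5:-→d6:-→d7:-→d8:-→d9:-→d10:-→d11:-→d12:-→d13:-→d14:-→d15:-→d16:H0→d17:-→d18:-→d19:-→d20:H3→d21:-→d22:-→d23:-→d24:H2 -> H2
  + 183.39.75.208/28 (H3) depth=28
  + 205.151.177.64/28 (H1) depth=28
  - 205.151.177.0/24 clear@24
  - 183.39.75.208/28 clear@28
  + 183.39.75.208/28 (H4) depth=28
  lookup 183.39.68.185: bits 10110111001001110100 walk d0:-→d1:-→d2:-→d3:-→d4:-→d5:-→d6:-→d7:-→d8:-→d9:-→d10:-→d11:-→d12:H3→d13:-→d14:-→d15:-→d16:-→d17:-→d18:H3→d19:-→d20:- -> H3
  + 205.151.177.0/24 (H1) depth=24
  lookup 205.151.177.65: bits 1100110110010111101100010100 walk d0:-→d1:-→d2:-→d3:-→d4:-→d5:-→d6:-→d7:-→d8:-→d9:-→d10:-→d11:-→d12:-→d13:-→d14:-→d15:-→d16:H0→d17:-→d18:-→d19:-→d20:H3→d21:-→d22:-→d23:-→d24:H1→d25:-→d26:-→d27:-→d28:H1 -> H1
  + 205.151.177.74/32 (H1) depth=32
  lookup 205.151.177.64: bits 1100110110010111101100010100 walk d0:-→d1:-→d2:-→d3:-→d4:-→d5:-→d6:-→d7:-→d8:-→d9:-→d10:-→d11:-→d12:-→d13:-→d14:-→d15:-→d16:H0→d17:-→d18:-→d19:-→d20:H3→d21:-→d22:-→d23:-→d24:H1→d25:-→d26:-→d27:-→d28:H1 -> H1

== LOOKUPS ==
["H1","H1","H0","H3","H0","H2","H3","H1","H1"]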